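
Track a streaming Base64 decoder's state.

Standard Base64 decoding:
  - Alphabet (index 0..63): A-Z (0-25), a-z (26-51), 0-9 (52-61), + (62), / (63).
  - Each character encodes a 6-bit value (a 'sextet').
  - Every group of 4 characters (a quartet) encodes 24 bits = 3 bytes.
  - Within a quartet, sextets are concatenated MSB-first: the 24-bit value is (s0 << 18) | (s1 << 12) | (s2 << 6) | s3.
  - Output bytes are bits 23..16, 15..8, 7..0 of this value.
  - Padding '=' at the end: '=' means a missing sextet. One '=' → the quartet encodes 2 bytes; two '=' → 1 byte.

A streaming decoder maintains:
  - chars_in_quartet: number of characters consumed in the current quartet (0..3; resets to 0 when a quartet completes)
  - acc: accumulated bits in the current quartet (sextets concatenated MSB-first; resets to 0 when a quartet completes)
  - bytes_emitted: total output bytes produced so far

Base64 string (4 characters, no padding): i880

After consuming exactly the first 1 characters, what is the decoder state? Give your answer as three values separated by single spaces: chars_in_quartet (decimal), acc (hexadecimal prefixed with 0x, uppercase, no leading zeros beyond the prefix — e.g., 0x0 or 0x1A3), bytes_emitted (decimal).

After char 0 ('i'=34): chars_in_quartet=1 acc=0x22 bytes_emitted=0

Answer: 1 0x22 0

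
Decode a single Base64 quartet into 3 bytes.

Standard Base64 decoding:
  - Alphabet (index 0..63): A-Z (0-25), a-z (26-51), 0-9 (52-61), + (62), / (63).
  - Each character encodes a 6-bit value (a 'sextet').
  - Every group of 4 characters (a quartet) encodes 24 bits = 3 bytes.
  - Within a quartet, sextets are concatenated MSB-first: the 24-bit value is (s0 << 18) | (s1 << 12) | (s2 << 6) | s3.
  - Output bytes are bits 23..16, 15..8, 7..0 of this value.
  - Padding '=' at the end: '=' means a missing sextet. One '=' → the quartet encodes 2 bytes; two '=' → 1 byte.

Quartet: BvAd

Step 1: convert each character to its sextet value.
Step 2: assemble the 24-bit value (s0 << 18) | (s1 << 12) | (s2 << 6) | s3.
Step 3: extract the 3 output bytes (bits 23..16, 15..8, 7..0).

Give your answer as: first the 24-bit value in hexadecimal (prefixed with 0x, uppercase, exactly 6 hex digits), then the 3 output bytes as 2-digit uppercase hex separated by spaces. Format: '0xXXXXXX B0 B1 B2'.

Answer: 0x06F01D 06 F0 1D

Derivation:
Sextets: B=1, v=47, A=0, d=29
24-bit: (1<<18) | (47<<12) | (0<<6) | 29
      = 0x040000 | 0x02F000 | 0x000000 | 0x00001D
      = 0x06F01D
Bytes: (v>>16)&0xFF=06, (v>>8)&0xFF=F0, v&0xFF=1D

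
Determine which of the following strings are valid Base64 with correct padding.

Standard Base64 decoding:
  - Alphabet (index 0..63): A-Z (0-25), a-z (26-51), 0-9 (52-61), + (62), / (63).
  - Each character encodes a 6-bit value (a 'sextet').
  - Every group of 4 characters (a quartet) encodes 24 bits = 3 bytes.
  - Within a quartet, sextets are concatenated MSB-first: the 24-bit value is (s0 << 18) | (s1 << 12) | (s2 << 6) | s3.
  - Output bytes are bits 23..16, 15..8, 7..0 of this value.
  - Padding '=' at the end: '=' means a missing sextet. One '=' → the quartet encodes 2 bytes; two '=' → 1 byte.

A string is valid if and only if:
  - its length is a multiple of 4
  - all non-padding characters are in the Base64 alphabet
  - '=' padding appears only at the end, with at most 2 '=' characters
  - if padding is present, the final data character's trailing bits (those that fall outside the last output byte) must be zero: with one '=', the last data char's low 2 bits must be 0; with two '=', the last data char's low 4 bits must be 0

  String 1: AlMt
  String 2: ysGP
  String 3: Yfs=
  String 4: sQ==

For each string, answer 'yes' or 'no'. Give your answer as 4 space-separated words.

String 1: 'AlMt' → valid
String 2: 'ysGP' → valid
String 3: 'Yfs=' → valid
String 4: 'sQ==' → valid

Answer: yes yes yes yes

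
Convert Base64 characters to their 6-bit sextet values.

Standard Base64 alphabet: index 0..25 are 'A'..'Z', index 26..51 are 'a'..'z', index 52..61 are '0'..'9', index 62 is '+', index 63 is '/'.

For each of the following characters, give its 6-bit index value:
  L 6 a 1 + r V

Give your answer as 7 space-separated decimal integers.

Answer: 11 58 26 53 62 43 21

Derivation:
'L': A..Z range, ord('L') − ord('A') = 11
'6': 0..9 range, 52 + ord('6') − ord('0') = 58
'a': a..z range, 26 + ord('a') − ord('a') = 26
'1': 0..9 range, 52 + ord('1') − ord('0') = 53
'+': index 62
'r': a..z range, 26 + ord('r') − ord('a') = 43
'V': A..Z range, ord('V') − ord('A') = 21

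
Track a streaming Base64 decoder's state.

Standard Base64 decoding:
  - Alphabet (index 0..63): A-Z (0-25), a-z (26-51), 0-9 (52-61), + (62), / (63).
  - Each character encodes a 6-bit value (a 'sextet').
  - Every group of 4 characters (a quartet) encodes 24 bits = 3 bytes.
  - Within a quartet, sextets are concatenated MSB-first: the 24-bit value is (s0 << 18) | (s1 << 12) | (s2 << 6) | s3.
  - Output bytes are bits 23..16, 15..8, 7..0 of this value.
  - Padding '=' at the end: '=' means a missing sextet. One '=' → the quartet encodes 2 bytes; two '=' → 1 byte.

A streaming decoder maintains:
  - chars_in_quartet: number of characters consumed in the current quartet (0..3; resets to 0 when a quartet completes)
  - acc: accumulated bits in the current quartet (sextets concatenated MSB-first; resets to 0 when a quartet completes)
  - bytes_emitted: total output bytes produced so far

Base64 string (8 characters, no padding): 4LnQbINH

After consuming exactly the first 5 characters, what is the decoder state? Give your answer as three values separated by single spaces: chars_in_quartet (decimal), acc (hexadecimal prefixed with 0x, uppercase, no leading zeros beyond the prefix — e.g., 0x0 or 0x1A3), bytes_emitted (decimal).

Answer: 1 0x1B 3

Derivation:
After char 0 ('4'=56): chars_in_quartet=1 acc=0x38 bytes_emitted=0
After char 1 ('L'=11): chars_in_quartet=2 acc=0xE0B bytes_emitted=0
After char 2 ('n'=39): chars_in_quartet=3 acc=0x382E7 bytes_emitted=0
After char 3 ('Q'=16): chars_in_quartet=4 acc=0xE0B9D0 -> emit E0 B9 D0, reset; bytes_emitted=3
After char 4 ('b'=27): chars_in_quartet=1 acc=0x1B bytes_emitted=3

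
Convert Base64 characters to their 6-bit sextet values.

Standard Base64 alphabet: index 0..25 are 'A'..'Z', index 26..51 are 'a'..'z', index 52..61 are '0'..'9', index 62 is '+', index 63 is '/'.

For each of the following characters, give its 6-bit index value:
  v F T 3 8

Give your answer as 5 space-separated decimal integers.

Answer: 47 5 19 55 60

Derivation:
'v': a..z range, 26 + ord('v') − ord('a') = 47
'F': A..Z range, ord('F') − ord('A') = 5
'T': A..Z range, ord('T') − ord('A') = 19
'3': 0..9 range, 52 + ord('3') − ord('0') = 55
'8': 0..9 range, 52 + ord('8') − ord('0') = 60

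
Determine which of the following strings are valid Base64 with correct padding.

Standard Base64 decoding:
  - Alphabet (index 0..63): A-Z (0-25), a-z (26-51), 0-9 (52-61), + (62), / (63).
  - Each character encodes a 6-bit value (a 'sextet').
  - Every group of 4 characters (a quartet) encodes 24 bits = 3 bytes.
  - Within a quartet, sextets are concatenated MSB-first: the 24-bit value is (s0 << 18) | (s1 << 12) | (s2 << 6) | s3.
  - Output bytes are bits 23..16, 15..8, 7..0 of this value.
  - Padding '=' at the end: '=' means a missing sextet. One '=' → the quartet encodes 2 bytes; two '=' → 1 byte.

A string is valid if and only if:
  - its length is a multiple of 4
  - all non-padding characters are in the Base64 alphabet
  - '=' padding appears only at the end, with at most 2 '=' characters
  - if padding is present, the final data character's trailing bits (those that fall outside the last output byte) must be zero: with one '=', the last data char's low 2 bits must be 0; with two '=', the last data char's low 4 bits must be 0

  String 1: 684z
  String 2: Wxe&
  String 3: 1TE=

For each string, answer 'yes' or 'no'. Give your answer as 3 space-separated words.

String 1: '684z' → valid
String 2: 'Wxe&' → invalid (bad char(s): ['&'])
String 3: '1TE=' → valid

Answer: yes no yes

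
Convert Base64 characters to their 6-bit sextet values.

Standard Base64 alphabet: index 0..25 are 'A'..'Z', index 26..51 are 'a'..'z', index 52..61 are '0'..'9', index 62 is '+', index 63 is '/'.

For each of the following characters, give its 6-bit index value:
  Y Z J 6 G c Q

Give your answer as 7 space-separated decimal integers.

'Y': A..Z range, ord('Y') − ord('A') = 24
'Z': A..Z range, ord('Z') − ord('A') = 25
'J': A..Z range, ord('J') − ord('A') = 9
'6': 0..9 range, 52 + ord('6') − ord('0') = 58
'G': A..Z range, ord('G') − ord('A') = 6
'c': a..z range, 26 + ord('c') − ord('a') = 28
'Q': A..Z range, ord('Q') − ord('A') = 16

Answer: 24 25 9 58 6 28 16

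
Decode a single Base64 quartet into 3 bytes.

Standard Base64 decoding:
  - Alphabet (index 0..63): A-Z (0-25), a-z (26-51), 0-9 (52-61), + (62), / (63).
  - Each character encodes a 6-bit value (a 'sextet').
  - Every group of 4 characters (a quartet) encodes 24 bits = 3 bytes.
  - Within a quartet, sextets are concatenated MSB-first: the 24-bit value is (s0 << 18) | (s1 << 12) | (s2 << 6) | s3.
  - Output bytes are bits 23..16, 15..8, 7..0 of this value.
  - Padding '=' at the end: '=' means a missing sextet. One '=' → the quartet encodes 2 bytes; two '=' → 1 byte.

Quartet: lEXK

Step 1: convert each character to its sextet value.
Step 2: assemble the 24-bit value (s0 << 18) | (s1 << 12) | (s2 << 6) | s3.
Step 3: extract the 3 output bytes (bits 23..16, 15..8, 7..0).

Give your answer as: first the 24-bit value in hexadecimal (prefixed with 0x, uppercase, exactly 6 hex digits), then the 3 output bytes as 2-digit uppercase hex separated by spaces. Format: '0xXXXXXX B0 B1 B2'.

Sextets: l=37, E=4, X=23, K=10
24-bit: (37<<18) | (4<<12) | (23<<6) | 10
      = 0x940000 | 0x004000 | 0x0005C0 | 0x00000A
      = 0x9445CA
Bytes: (v>>16)&0xFF=94, (v>>8)&0xFF=45, v&0xFF=CA

Answer: 0x9445CA 94 45 CA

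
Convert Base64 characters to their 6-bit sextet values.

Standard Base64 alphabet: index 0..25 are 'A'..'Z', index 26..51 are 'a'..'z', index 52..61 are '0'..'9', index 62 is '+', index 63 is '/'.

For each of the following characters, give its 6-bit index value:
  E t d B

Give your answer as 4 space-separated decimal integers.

'E': A..Z range, ord('E') − ord('A') = 4
't': a..z range, 26 + ord('t') − ord('a') = 45
'd': a..z range, 26 + ord('d') − ord('a') = 29
'B': A..Z range, ord('B') − ord('A') = 1

Answer: 4 45 29 1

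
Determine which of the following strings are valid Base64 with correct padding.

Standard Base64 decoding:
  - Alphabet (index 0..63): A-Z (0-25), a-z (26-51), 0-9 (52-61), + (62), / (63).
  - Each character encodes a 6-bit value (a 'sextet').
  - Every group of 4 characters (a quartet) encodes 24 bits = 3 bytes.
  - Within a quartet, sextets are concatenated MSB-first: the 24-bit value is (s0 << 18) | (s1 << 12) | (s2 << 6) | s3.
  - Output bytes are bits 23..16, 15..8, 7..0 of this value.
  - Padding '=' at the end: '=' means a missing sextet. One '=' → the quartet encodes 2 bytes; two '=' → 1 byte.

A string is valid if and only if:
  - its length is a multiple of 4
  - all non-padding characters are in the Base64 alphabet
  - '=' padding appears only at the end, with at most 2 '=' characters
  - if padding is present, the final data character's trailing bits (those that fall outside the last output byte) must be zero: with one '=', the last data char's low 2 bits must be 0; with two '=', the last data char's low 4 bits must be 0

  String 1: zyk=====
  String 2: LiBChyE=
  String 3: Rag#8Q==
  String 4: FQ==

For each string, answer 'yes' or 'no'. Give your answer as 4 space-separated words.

Answer: no yes no yes

Derivation:
String 1: 'zyk=====' → invalid (5 pad chars (max 2))
String 2: 'LiBChyE=' → valid
String 3: 'Rag#8Q==' → invalid (bad char(s): ['#'])
String 4: 'FQ==' → valid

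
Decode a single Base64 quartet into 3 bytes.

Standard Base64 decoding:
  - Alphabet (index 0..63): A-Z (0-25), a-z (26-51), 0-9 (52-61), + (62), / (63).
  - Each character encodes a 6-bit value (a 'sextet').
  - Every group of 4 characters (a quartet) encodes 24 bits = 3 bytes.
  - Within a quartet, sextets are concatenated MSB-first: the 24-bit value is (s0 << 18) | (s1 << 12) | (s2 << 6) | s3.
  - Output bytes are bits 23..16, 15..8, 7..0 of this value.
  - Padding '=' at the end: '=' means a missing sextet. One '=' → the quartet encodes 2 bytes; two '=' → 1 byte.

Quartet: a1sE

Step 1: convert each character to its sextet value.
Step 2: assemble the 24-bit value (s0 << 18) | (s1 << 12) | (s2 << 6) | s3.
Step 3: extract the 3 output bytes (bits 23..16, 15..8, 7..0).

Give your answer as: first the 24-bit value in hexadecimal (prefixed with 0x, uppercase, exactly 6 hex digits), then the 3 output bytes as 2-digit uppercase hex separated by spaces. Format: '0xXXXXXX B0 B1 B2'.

Answer: 0x6B5B04 6B 5B 04

Derivation:
Sextets: a=26, 1=53, s=44, E=4
24-bit: (26<<18) | (53<<12) | (44<<6) | 4
      = 0x680000 | 0x035000 | 0x000B00 | 0x000004
      = 0x6B5B04
Bytes: (v>>16)&0xFF=6B, (v>>8)&0xFF=5B, v&0xFF=04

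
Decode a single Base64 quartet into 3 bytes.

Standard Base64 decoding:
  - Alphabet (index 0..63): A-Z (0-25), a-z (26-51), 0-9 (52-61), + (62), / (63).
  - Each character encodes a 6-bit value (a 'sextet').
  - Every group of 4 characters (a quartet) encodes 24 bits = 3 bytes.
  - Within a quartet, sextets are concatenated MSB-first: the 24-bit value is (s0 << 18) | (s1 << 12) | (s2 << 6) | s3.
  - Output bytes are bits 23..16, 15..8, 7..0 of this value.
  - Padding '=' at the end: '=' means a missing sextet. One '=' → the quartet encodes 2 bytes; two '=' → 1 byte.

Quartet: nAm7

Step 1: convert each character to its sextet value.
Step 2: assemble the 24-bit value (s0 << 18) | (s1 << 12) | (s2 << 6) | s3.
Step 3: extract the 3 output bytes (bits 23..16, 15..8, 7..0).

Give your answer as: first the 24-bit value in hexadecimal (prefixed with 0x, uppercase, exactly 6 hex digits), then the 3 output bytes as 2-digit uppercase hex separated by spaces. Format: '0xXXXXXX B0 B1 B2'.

Sextets: n=39, A=0, m=38, 7=59
24-bit: (39<<18) | (0<<12) | (38<<6) | 59
      = 0x9C0000 | 0x000000 | 0x000980 | 0x00003B
      = 0x9C09BB
Bytes: (v>>16)&0xFF=9C, (v>>8)&0xFF=09, v&0xFF=BB

Answer: 0x9C09BB 9C 09 BB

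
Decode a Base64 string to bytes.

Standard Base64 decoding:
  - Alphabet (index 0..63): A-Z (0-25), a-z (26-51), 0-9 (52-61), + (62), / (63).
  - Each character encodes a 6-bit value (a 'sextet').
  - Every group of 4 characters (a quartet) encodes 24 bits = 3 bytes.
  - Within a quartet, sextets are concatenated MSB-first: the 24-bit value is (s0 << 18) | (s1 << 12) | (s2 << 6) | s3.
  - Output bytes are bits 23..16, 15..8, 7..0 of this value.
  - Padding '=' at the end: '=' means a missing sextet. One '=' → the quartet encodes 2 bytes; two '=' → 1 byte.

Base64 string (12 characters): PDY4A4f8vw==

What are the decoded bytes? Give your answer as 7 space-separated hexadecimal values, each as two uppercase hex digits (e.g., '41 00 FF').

After char 0 ('P'=15): chars_in_quartet=1 acc=0xF bytes_emitted=0
After char 1 ('D'=3): chars_in_quartet=2 acc=0x3C3 bytes_emitted=0
After char 2 ('Y'=24): chars_in_quartet=3 acc=0xF0D8 bytes_emitted=0
After char 3 ('4'=56): chars_in_quartet=4 acc=0x3C3638 -> emit 3C 36 38, reset; bytes_emitted=3
After char 4 ('A'=0): chars_in_quartet=1 acc=0x0 bytes_emitted=3
After char 5 ('4'=56): chars_in_quartet=2 acc=0x38 bytes_emitted=3
After char 6 ('f'=31): chars_in_quartet=3 acc=0xE1F bytes_emitted=3
After char 7 ('8'=60): chars_in_quartet=4 acc=0x387FC -> emit 03 87 FC, reset; bytes_emitted=6
After char 8 ('v'=47): chars_in_quartet=1 acc=0x2F bytes_emitted=6
After char 9 ('w'=48): chars_in_quartet=2 acc=0xBF0 bytes_emitted=6
Padding '==': partial quartet acc=0xBF0 -> emit BF; bytes_emitted=7

Answer: 3C 36 38 03 87 FC BF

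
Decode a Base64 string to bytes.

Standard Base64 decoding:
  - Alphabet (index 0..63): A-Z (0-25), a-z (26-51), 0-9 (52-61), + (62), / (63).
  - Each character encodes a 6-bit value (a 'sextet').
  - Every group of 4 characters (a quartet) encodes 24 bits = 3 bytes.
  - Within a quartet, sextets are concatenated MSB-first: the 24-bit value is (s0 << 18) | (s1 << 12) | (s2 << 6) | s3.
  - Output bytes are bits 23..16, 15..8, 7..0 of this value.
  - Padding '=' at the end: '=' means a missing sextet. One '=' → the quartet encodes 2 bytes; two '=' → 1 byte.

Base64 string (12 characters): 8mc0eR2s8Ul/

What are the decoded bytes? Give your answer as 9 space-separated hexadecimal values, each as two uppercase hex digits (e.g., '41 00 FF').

Answer: F2 67 34 79 1D AC F1 49 7F

Derivation:
After char 0 ('8'=60): chars_in_quartet=1 acc=0x3C bytes_emitted=0
After char 1 ('m'=38): chars_in_quartet=2 acc=0xF26 bytes_emitted=0
After char 2 ('c'=28): chars_in_quartet=3 acc=0x3C99C bytes_emitted=0
After char 3 ('0'=52): chars_in_quartet=4 acc=0xF26734 -> emit F2 67 34, reset; bytes_emitted=3
After char 4 ('e'=30): chars_in_quartet=1 acc=0x1E bytes_emitted=3
After char 5 ('R'=17): chars_in_quartet=2 acc=0x791 bytes_emitted=3
After char 6 ('2'=54): chars_in_quartet=3 acc=0x1E476 bytes_emitted=3
After char 7 ('s'=44): chars_in_quartet=4 acc=0x791DAC -> emit 79 1D AC, reset; bytes_emitted=6
After char 8 ('8'=60): chars_in_quartet=1 acc=0x3C bytes_emitted=6
After char 9 ('U'=20): chars_in_quartet=2 acc=0xF14 bytes_emitted=6
After char 10 ('l'=37): chars_in_quartet=3 acc=0x3C525 bytes_emitted=6
After char 11 ('/'=63): chars_in_quartet=4 acc=0xF1497F -> emit F1 49 7F, reset; bytes_emitted=9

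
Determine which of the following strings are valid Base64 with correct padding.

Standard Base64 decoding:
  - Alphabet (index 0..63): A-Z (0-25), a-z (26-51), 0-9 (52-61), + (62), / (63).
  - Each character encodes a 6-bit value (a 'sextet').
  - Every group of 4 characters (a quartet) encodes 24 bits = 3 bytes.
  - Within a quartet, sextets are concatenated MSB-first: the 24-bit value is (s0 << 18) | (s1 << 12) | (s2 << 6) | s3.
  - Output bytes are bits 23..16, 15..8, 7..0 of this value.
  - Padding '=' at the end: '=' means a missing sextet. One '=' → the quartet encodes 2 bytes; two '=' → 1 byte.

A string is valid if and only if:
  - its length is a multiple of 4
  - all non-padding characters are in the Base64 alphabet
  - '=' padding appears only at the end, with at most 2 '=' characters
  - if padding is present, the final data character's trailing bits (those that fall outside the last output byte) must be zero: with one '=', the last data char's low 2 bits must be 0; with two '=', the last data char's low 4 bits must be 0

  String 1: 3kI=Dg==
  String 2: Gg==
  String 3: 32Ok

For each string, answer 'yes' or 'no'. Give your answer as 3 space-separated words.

Answer: no yes yes

Derivation:
String 1: '3kI=Dg==' → invalid (bad char(s): ['=']; '=' in middle)
String 2: 'Gg==' → valid
String 3: '32Ok' → valid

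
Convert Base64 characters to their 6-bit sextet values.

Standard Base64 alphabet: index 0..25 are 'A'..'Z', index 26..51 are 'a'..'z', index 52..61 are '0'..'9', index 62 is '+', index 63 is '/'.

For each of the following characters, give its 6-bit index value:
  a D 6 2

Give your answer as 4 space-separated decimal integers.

Answer: 26 3 58 54

Derivation:
'a': a..z range, 26 + ord('a') − ord('a') = 26
'D': A..Z range, ord('D') − ord('A') = 3
'6': 0..9 range, 52 + ord('6') − ord('0') = 58
'2': 0..9 range, 52 + ord('2') − ord('0') = 54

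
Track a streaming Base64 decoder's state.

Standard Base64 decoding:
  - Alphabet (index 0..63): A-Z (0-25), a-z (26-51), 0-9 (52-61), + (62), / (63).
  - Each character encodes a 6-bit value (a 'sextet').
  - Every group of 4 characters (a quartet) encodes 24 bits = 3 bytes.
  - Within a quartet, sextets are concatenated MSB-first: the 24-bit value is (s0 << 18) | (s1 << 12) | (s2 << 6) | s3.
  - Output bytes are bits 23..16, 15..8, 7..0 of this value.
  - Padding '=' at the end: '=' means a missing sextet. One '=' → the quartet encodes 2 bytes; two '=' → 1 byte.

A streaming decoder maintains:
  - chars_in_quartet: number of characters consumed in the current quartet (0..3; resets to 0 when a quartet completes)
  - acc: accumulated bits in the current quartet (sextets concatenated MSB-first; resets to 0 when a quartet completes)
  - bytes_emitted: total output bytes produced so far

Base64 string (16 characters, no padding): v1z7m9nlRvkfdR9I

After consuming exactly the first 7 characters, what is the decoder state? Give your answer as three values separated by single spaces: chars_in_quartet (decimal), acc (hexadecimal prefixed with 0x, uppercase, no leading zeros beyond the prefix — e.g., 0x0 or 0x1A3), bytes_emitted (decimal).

After char 0 ('v'=47): chars_in_quartet=1 acc=0x2F bytes_emitted=0
After char 1 ('1'=53): chars_in_quartet=2 acc=0xBF5 bytes_emitted=0
After char 2 ('z'=51): chars_in_quartet=3 acc=0x2FD73 bytes_emitted=0
After char 3 ('7'=59): chars_in_quartet=4 acc=0xBF5CFB -> emit BF 5C FB, reset; bytes_emitted=3
After char 4 ('m'=38): chars_in_quartet=1 acc=0x26 bytes_emitted=3
After char 5 ('9'=61): chars_in_quartet=2 acc=0x9BD bytes_emitted=3
After char 6 ('n'=39): chars_in_quartet=3 acc=0x26F67 bytes_emitted=3

Answer: 3 0x26F67 3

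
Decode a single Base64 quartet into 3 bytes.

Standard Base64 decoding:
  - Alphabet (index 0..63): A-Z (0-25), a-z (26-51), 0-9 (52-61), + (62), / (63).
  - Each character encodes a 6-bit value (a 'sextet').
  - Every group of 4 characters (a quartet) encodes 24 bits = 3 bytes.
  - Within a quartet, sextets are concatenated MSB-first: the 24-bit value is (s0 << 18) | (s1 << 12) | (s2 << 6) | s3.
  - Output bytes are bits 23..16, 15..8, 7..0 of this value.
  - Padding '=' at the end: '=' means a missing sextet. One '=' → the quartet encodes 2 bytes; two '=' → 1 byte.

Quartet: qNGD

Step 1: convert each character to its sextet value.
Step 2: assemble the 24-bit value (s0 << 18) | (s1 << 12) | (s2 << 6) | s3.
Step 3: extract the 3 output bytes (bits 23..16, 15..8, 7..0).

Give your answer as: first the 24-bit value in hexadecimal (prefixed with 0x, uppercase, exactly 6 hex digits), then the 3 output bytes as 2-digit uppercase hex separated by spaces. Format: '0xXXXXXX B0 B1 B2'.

Answer: 0xA8D183 A8 D1 83

Derivation:
Sextets: q=42, N=13, G=6, D=3
24-bit: (42<<18) | (13<<12) | (6<<6) | 3
      = 0xA80000 | 0x00D000 | 0x000180 | 0x000003
      = 0xA8D183
Bytes: (v>>16)&0xFF=A8, (v>>8)&0xFF=D1, v&0xFF=83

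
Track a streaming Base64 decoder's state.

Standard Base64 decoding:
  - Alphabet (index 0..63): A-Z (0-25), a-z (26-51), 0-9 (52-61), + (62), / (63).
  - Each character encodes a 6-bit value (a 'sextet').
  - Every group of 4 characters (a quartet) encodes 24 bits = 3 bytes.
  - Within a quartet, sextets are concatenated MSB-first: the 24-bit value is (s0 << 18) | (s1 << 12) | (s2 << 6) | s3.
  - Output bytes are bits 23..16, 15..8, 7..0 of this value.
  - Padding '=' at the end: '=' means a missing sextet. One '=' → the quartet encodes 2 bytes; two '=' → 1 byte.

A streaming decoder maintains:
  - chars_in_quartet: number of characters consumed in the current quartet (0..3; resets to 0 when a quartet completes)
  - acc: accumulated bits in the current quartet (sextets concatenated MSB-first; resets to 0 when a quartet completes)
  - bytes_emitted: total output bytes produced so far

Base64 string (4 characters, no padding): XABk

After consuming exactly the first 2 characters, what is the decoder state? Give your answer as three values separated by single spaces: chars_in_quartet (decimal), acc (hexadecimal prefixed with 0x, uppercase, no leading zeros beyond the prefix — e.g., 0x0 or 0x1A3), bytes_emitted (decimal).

Answer: 2 0x5C0 0

Derivation:
After char 0 ('X'=23): chars_in_quartet=1 acc=0x17 bytes_emitted=0
After char 1 ('A'=0): chars_in_quartet=2 acc=0x5C0 bytes_emitted=0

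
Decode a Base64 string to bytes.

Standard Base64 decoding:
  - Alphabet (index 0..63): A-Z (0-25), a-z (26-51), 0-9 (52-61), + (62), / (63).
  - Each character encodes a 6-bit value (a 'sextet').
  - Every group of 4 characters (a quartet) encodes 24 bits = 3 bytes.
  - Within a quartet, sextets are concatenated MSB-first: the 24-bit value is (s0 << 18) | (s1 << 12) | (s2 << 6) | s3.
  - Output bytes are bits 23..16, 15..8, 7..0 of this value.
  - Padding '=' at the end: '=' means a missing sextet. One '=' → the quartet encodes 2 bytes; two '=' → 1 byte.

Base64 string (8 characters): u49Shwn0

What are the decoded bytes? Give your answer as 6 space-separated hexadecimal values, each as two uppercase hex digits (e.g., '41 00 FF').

After char 0 ('u'=46): chars_in_quartet=1 acc=0x2E bytes_emitted=0
After char 1 ('4'=56): chars_in_quartet=2 acc=0xBB8 bytes_emitted=0
After char 2 ('9'=61): chars_in_quartet=3 acc=0x2EE3D bytes_emitted=0
After char 3 ('S'=18): chars_in_quartet=4 acc=0xBB8F52 -> emit BB 8F 52, reset; bytes_emitted=3
After char 4 ('h'=33): chars_in_quartet=1 acc=0x21 bytes_emitted=3
After char 5 ('w'=48): chars_in_quartet=2 acc=0x870 bytes_emitted=3
After char 6 ('n'=39): chars_in_quartet=3 acc=0x21C27 bytes_emitted=3
After char 7 ('0'=52): chars_in_quartet=4 acc=0x8709F4 -> emit 87 09 F4, reset; bytes_emitted=6

Answer: BB 8F 52 87 09 F4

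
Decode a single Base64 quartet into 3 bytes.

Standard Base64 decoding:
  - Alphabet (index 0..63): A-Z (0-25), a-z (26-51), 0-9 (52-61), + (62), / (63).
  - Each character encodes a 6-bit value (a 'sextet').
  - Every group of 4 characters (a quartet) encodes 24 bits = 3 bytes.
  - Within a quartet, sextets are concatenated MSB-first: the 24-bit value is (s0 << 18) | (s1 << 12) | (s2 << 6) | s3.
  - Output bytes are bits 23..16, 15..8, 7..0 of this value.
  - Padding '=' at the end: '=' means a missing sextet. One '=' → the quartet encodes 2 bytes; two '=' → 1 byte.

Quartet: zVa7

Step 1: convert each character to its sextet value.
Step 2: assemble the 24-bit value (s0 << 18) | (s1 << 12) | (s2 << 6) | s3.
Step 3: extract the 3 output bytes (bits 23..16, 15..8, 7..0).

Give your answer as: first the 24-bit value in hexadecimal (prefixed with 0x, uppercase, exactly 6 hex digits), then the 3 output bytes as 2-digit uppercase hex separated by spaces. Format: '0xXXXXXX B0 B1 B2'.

Answer: 0xCD56BB CD 56 BB

Derivation:
Sextets: z=51, V=21, a=26, 7=59
24-bit: (51<<18) | (21<<12) | (26<<6) | 59
      = 0xCC0000 | 0x015000 | 0x000680 | 0x00003B
      = 0xCD56BB
Bytes: (v>>16)&0xFF=CD, (v>>8)&0xFF=56, v&0xFF=BB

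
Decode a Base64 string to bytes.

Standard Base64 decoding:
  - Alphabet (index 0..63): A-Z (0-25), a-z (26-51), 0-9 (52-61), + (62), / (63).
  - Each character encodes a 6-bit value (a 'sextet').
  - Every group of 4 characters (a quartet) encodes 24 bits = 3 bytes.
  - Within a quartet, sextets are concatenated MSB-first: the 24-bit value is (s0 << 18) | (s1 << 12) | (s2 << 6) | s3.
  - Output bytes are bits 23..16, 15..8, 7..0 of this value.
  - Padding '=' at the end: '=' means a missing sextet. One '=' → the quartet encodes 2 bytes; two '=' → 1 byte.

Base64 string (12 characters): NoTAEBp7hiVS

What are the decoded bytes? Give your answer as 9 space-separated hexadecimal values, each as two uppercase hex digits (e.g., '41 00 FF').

After char 0 ('N'=13): chars_in_quartet=1 acc=0xD bytes_emitted=0
After char 1 ('o'=40): chars_in_quartet=2 acc=0x368 bytes_emitted=0
After char 2 ('T'=19): chars_in_quartet=3 acc=0xDA13 bytes_emitted=0
After char 3 ('A'=0): chars_in_quartet=4 acc=0x3684C0 -> emit 36 84 C0, reset; bytes_emitted=3
After char 4 ('E'=4): chars_in_quartet=1 acc=0x4 bytes_emitted=3
After char 5 ('B'=1): chars_in_quartet=2 acc=0x101 bytes_emitted=3
After char 6 ('p'=41): chars_in_quartet=3 acc=0x4069 bytes_emitted=3
After char 7 ('7'=59): chars_in_quartet=4 acc=0x101A7B -> emit 10 1A 7B, reset; bytes_emitted=6
After char 8 ('h'=33): chars_in_quartet=1 acc=0x21 bytes_emitted=6
After char 9 ('i'=34): chars_in_quartet=2 acc=0x862 bytes_emitted=6
After char 10 ('V'=21): chars_in_quartet=3 acc=0x21895 bytes_emitted=6
After char 11 ('S'=18): chars_in_quartet=4 acc=0x862552 -> emit 86 25 52, reset; bytes_emitted=9

Answer: 36 84 C0 10 1A 7B 86 25 52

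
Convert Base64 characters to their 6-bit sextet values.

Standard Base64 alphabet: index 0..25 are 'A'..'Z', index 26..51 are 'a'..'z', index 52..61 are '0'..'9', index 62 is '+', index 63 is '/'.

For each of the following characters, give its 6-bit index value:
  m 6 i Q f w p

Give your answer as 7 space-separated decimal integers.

Answer: 38 58 34 16 31 48 41

Derivation:
'm': a..z range, 26 + ord('m') − ord('a') = 38
'6': 0..9 range, 52 + ord('6') − ord('0') = 58
'i': a..z range, 26 + ord('i') − ord('a') = 34
'Q': A..Z range, ord('Q') − ord('A') = 16
'f': a..z range, 26 + ord('f') − ord('a') = 31
'w': a..z range, 26 + ord('w') − ord('a') = 48
'p': a..z range, 26 + ord('p') − ord('a') = 41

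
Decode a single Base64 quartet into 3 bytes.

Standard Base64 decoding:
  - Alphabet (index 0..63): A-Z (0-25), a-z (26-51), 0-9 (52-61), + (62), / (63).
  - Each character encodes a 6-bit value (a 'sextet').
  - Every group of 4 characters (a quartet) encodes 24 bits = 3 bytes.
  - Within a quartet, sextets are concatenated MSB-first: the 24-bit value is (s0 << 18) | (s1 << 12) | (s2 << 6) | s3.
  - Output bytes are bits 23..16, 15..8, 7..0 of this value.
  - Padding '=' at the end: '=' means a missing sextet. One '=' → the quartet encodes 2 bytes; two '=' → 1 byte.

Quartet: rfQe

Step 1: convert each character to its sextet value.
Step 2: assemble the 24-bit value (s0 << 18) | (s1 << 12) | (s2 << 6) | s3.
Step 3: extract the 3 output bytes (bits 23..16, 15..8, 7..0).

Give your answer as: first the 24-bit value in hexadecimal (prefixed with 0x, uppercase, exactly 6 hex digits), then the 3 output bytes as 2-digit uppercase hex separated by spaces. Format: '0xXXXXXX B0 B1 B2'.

Sextets: r=43, f=31, Q=16, e=30
24-bit: (43<<18) | (31<<12) | (16<<6) | 30
      = 0xAC0000 | 0x01F000 | 0x000400 | 0x00001E
      = 0xADF41E
Bytes: (v>>16)&0xFF=AD, (v>>8)&0xFF=F4, v&0xFF=1E

Answer: 0xADF41E AD F4 1E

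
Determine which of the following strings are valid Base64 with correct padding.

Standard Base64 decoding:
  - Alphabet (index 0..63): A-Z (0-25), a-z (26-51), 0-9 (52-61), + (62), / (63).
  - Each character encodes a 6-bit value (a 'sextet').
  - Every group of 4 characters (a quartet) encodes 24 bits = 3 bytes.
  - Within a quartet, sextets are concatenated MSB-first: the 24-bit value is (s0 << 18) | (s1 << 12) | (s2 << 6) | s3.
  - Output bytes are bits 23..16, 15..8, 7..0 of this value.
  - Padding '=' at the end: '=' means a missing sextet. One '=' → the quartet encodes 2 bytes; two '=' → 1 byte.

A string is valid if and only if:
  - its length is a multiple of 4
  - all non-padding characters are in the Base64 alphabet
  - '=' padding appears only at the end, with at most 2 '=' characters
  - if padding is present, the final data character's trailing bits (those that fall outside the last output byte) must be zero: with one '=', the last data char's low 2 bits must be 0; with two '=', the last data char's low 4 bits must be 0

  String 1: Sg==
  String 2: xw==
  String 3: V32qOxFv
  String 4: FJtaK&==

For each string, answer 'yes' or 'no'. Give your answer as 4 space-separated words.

String 1: 'Sg==' → valid
String 2: 'xw==' → valid
String 3: 'V32qOxFv' → valid
String 4: 'FJtaK&==' → invalid (bad char(s): ['&'])

Answer: yes yes yes no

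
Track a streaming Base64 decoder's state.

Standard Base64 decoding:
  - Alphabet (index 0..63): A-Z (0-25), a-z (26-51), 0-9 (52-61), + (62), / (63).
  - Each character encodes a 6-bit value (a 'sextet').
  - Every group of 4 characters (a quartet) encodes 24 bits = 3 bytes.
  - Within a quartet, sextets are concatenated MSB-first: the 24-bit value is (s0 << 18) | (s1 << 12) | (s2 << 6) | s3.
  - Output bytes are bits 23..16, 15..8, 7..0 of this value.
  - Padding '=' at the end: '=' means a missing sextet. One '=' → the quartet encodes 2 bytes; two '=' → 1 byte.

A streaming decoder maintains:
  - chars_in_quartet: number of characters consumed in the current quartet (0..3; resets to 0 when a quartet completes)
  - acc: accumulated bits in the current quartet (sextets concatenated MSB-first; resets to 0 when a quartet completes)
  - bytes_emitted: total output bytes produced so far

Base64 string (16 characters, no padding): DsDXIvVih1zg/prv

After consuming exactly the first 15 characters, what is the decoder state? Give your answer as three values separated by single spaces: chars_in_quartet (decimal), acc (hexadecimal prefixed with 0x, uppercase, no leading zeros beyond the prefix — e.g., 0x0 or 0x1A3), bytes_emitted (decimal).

After char 0 ('D'=3): chars_in_quartet=1 acc=0x3 bytes_emitted=0
After char 1 ('s'=44): chars_in_quartet=2 acc=0xEC bytes_emitted=0
After char 2 ('D'=3): chars_in_quartet=3 acc=0x3B03 bytes_emitted=0
After char 3 ('X'=23): chars_in_quartet=4 acc=0xEC0D7 -> emit 0E C0 D7, reset; bytes_emitted=3
After char 4 ('I'=8): chars_in_quartet=1 acc=0x8 bytes_emitted=3
After char 5 ('v'=47): chars_in_quartet=2 acc=0x22F bytes_emitted=3
After char 6 ('V'=21): chars_in_quartet=3 acc=0x8BD5 bytes_emitted=3
After char 7 ('i'=34): chars_in_quartet=4 acc=0x22F562 -> emit 22 F5 62, reset; bytes_emitted=6
After char 8 ('h'=33): chars_in_quartet=1 acc=0x21 bytes_emitted=6
After char 9 ('1'=53): chars_in_quartet=2 acc=0x875 bytes_emitted=6
After char 10 ('z'=51): chars_in_quartet=3 acc=0x21D73 bytes_emitted=6
After char 11 ('g'=32): chars_in_quartet=4 acc=0x875CE0 -> emit 87 5C E0, reset; bytes_emitted=9
After char 12 ('/'=63): chars_in_quartet=1 acc=0x3F bytes_emitted=9
After char 13 ('p'=41): chars_in_quartet=2 acc=0xFE9 bytes_emitted=9
After char 14 ('r'=43): chars_in_quartet=3 acc=0x3FA6B bytes_emitted=9

Answer: 3 0x3FA6B 9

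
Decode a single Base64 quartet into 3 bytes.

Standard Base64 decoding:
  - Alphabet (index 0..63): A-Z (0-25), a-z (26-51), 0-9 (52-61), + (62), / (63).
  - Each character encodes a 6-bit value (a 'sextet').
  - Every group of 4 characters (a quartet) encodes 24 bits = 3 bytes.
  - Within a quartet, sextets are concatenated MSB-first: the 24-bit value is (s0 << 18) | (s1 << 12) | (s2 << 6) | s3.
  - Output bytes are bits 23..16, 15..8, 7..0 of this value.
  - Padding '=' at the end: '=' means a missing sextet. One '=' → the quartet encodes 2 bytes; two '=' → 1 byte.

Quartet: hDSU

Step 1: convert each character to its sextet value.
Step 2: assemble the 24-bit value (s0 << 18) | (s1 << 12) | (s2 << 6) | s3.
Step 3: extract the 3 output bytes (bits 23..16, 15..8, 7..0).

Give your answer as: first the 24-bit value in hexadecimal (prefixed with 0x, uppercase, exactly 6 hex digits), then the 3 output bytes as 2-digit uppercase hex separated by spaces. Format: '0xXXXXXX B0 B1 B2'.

Sextets: h=33, D=3, S=18, U=20
24-bit: (33<<18) | (3<<12) | (18<<6) | 20
      = 0x840000 | 0x003000 | 0x000480 | 0x000014
      = 0x843494
Bytes: (v>>16)&0xFF=84, (v>>8)&0xFF=34, v&0xFF=94

Answer: 0x843494 84 34 94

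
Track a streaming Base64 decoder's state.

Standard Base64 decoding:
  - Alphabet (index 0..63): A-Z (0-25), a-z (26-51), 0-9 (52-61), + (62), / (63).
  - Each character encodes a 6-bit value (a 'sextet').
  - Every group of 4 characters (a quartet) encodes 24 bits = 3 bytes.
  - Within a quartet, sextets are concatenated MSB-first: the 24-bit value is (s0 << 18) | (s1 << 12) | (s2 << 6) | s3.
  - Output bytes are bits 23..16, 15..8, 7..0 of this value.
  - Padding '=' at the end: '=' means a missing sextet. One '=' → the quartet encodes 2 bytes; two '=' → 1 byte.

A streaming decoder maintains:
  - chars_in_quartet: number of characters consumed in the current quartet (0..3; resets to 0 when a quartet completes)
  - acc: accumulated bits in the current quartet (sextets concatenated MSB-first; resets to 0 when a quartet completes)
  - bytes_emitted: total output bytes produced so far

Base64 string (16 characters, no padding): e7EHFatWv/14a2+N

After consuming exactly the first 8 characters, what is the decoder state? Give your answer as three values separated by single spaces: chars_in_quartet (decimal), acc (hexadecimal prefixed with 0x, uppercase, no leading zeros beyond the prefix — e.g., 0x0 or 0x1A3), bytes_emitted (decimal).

After char 0 ('e'=30): chars_in_quartet=1 acc=0x1E bytes_emitted=0
After char 1 ('7'=59): chars_in_quartet=2 acc=0x7BB bytes_emitted=0
After char 2 ('E'=4): chars_in_quartet=3 acc=0x1EEC4 bytes_emitted=0
After char 3 ('H'=7): chars_in_quartet=4 acc=0x7BB107 -> emit 7B B1 07, reset; bytes_emitted=3
After char 4 ('F'=5): chars_in_quartet=1 acc=0x5 bytes_emitted=3
After char 5 ('a'=26): chars_in_quartet=2 acc=0x15A bytes_emitted=3
After char 6 ('t'=45): chars_in_quartet=3 acc=0x56AD bytes_emitted=3
After char 7 ('W'=22): chars_in_quartet=4 acc=0x15AB56 -> emit 15 AB 56, reset; bytes_emitted=6

Answer: 0 0x0 6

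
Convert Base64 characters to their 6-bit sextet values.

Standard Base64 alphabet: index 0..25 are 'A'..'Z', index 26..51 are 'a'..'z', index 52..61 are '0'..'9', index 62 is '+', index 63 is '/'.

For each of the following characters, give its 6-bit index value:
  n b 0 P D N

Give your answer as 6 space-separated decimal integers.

Answer: 39 27 52 15 3 13

Derivation:
'n': a..z range, 26 + ord('n') − ord('a') = 39
'b': a..z range, 26 + ord('b') − ord('a') = 27
'0': 0..9 range, 52 + ord('0') − ord('0') = 52
'P': A..Z range, ord('P') − ord('A') = 15
'D': A..Z range, ord('D') − ord('A') = 3
'N': A..Z range, ord('N') − ord('A') = 13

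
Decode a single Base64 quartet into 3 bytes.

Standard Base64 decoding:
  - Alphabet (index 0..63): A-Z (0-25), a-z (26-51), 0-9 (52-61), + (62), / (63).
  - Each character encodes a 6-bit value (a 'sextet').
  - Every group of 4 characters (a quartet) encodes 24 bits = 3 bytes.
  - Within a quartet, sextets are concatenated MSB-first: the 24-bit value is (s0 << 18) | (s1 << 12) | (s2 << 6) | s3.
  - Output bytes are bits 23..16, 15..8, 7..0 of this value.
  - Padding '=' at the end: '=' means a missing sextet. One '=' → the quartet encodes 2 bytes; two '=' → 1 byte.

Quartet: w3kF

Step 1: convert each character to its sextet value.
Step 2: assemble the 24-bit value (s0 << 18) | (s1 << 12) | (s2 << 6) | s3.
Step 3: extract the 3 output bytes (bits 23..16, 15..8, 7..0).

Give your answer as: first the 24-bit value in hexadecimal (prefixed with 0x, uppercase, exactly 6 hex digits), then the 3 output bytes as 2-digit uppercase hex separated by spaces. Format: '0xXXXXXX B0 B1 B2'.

Sextets: w=48, 3=55, k=36, F=5
24-bit: (48<<18) | (55<<12) | (36<<6) | 5
      = 0xC00000 | 0x037000 | 0x000900 | 0x000005
      = 0xC37905
Bytes: (v>>16)&0xFF=C3, (v>>8)&0xFF=79, v&0xFF=05

Answer: 0xC37905 C3 79 05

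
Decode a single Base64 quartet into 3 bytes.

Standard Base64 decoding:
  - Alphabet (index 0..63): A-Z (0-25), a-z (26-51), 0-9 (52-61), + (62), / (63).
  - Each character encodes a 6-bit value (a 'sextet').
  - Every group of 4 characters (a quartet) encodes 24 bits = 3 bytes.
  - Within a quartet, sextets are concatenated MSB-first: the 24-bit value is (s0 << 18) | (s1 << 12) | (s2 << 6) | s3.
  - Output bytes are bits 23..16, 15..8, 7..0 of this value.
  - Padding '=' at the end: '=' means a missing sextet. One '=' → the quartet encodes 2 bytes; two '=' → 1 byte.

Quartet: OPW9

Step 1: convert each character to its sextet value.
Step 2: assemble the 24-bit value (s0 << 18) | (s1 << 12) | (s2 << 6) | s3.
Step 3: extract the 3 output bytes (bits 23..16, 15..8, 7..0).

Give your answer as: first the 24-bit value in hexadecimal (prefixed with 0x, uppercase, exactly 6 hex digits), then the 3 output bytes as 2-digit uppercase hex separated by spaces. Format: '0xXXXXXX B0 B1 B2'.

Sextets: O=14, P=15, W=22, 9=61
24-bit: (14<<18) | (15<<12) | (22<<6) | 61
      = 0x380000 | 0x00F000 | 0x000580 | 0x00003D
      = 0x38F5BD
Bytes: (v>>16)&0xFF=38, (v>>8)&0xFF=F5, v&0xFF=BD

Answer: 0x38F5BD 38 F5 BD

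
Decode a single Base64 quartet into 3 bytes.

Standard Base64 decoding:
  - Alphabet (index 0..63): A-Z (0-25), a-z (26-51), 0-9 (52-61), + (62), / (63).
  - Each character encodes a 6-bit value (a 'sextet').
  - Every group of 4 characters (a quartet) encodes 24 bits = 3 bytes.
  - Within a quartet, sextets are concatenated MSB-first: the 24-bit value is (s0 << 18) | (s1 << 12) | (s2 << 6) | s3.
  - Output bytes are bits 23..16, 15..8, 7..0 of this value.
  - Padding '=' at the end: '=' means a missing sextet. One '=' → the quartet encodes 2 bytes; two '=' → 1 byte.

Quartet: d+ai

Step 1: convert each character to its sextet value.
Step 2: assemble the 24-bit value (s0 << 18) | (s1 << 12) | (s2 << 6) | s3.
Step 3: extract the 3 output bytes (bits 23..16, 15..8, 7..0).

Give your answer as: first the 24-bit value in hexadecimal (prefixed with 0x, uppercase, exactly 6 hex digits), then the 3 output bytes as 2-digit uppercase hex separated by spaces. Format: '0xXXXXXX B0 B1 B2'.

Answer: 0x77E6A2 77 E6 A2

Derivation:
Sextets: d=29, +=62, a=26, i=34
24-bit: (29<<18) | (62<<12) | (26<<6) | 34
      = 0x740000 | 0x03E000 | 0x000680 | 0x000022
      = 0x77E6A2
Bytes: (v>>16)&0xFF=77, (v>>8)&0xFF=E6, v&0xFF=A2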